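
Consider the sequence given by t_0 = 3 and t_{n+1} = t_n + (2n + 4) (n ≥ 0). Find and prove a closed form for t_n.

Claim: t_n = n^2 + 3n + 3.

Base case: t_0 = 3, and 0^2 + 3·0 + 3 = 3.
Assume t_j = j^2 + 3j + 3.
Then t_{j+1} = t_j + (2j + 4) = (j^2 + 3j + 3) + (2j + 4) = j^2 + 5j + 7,
and (j+1)^2 + 3·(j+1) + 3 = j^2 + 5j + 7.
Hence t_n = n^2 + 3n + 3 for every n ≥ 0, by induction.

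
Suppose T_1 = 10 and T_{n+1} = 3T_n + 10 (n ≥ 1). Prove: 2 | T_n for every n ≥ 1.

Base case: T_1 = 10 = 2·5, so 2 | T_1.
Assume 2 | T_k, so T_k = 2t for some integer t.
Then T_{k+1} = 3T_k + 10 = 3·(2t) + 10 = 2(3t + 5), so 2 | T_{k+1}.
Hence 2 | T_n for every n ≥ 1, by induction.

2 | T_n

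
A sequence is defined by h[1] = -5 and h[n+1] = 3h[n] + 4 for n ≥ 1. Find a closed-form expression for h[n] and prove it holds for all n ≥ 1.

Claim: h[n] = -3^n − 2.

Base case: h[1] = -5, and -3^1 − 2 = -3 − 2 = -5.
Assume h[j] = -3^j − 2 for some j ≥ 1.
Then h[j+1] = 3h[j] + 4 = 3·(-3^j − 2) + 4 = -3^{j+1} − 6 + 4 = -3^{j+1} − 2.
By induction, h[n] = -3^n − 2 for all n ≥ 1.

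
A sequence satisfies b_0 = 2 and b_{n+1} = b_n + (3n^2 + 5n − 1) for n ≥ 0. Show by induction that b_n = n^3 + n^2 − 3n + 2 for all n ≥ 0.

Base case: b_0 = 2, and 0^3 + 0^2 − 3·0 + 2 = 2.
Assume b_j = j^3 + j^2 − 3j + 2.
Then b_{j+1} = b_j + (3j^2 + 5j − 1) = (j^3 + j^2 − 3j + 2) + (3j^2 + 5j − 1) = j^3 + 4j^2 + 2j + 1,
and (j+1)^3 + (j+1)^2 − 3·(j+1) + 2 = j^3 + 4j^2 + 2j + 1.
Hence b_n = n^3 + n^2 − 3n + 2 for every n ≥ 0, by induction.

b_n = n^3 + n^2 − 3n + 2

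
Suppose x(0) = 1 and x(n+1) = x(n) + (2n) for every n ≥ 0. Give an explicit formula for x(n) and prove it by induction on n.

Claim: x(n) = n^2 − n + 1.

Base case: x(0) = 1, and 0^2 − 0 + 1 = 1.
Assume x(k) = k^2 − k + 1.
Then x(k+1) = x(k) + (2k) = (k^2 − k + 1) + (2k) = k^2 + k + 1,
and (k+1)^2 − (k+1) + 1 = k^2 + k + 1.
Hence x(n) = n^2 − n + 1 for every n ≥ 0, by induction.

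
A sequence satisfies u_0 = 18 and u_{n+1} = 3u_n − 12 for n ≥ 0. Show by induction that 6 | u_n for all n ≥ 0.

Base case: u_0 = 18 = 6·3, so 6 | u_0.
Assume 6 | u_j, so u_j = 6t for some integer t.
Then u_{j+1} = 3u_j − 12 = 3·(6t) − 12 = 6(3t − 2), so 6 | u_{j+1}.
Hence 6 | u_n for every n ≥ 0, by induction.

6 | u_n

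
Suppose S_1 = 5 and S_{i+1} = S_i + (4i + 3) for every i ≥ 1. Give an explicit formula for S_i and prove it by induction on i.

Claim: S_i = 2i^2 + i + 2.

Base case: S_1 = 5, and 2·1^2 + 1 + 2 = 5.
Assume S_m = 2m^2 + m + 2.
Then S_{m+1} = S_m + (4m + 3) = (2m^2 + m + 2) + (4m + 3) = 2m^2 + 5m + 5,
and 2·(m+1)^2 + (m+1) + 2 = 2m^2 + 5m + 5.
Hence S_i = 2i^2 + i + 2 for every i ≥ 1, by induction.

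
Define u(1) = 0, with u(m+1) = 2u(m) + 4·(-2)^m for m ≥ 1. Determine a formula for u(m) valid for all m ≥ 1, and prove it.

Claim: u(m) = -2^m − (-2)^m.

Base case: u(1) = 0, and -2^1 − (-2)^1 = -2 + 2 = 0.
Assume u(j) = -2^j − (-2)^j for some j ≥ 1.
Then u(j+1) = 2u(j) + 4·(-2)^j = 2·(-2^j − (-2)^j) + 4·(-2)^j = -2^{j+1} − 2·(-2)^j + 4·(-2)^j = -2^{j+1} + 2·(-2)^j = -2^{j+1} − (-2)^{j+1}.
This completes the inductive step, so u(m) = -2^m − (-2)^m for all m ≥ 1.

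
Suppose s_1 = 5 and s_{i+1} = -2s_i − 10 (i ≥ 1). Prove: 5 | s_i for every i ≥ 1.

Base case: s_1 = 5 = 5·1, so 5 | s_1.
Assume 5 | s_r, so s_r = 5t for some integer t.
Then s_{r+1} = -2s_r − 10 = -2·(5t) − 10 = 5(-2t − 2), so 5 | s_{r+1}.
So the property holds for r+1, and by induction 5 | s_i for all i ≥ 1.

5 | s_i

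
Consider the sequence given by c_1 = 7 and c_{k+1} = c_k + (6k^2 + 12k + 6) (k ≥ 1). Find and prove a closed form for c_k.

Claim: c_k = 2k^3 + 3k^2 + k + 1.

Base case: c_1 = 7, and 2·1^3 + 3·1^2 + 1 + 1 = 7.
Assume c_r = 2r^3 + 3r^2 + r + 1.
Then c_{r+1} = c_r + (6r^2 + 12r + 6) = (2r^3 + 3r^2 + r + 1) + (6r^2 + 12r + 6) = 2r^3 + 9r^2 + 13r + 7,
and 2·(r+1)^3 + 3·(r+1)^2 + (r+1) + 1 = 2r^3 + 9r^2 + 13r + 7.
By induction, c_k = 2k^3 + 3k^2 + k + 1 for all k ≥ 1.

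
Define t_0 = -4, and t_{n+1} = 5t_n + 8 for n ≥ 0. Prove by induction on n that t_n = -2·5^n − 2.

Base case: t_0 = -4, and -2·5^0 − 2 = -2 − 2 = -4.
Assume t_k = -2·5^k − 2 for some k ≥ 0.
Then t_{k+1} = 5t_k + 8 = 5·(-2·5^k − 2) + 8 = -10·5^k − 10 + 8 = -2·5^{k+1} − 2.
This completes the inductive step, so t_n = -2·5^n − 2 for all n ≥ 0.

t_n = -2·5^n − 2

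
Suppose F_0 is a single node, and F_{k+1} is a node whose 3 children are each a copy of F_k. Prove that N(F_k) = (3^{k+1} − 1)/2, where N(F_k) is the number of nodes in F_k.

Base case: N(F_0) = 1, and (3^{0+1} − 1)/2 = 1.
Assume N(F_m) = (3^{m+1} − 1)/2.
Then N(F_{m+1}) = 1 + 3N(F_m) = 1 + 3·(3^{m+1} − 1)/2 = 1 + (3^{m+2} − 3)/2 = (2 + 3^{m+2} − 3)/2 = (3^{m+2} − 1)/2.
Hence N(F_k) = (3^{k+1} − 1)/2 for every k ≥ 0, by induction.

N(F_k) = (3^{k+1} − 1)/2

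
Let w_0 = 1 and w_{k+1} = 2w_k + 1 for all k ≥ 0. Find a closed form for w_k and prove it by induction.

Claim: w_k = 2^{k+1} − 1.

Base case: w_0 = 1, and 2^{0+1} − 1 = 2 − 1 = 1.
Assume w_m = 2^{m+1} − 1 for some m ≥ 0.
Then w_{m+1} = 2w_m + 1 = 2·(2^{m+1} − 1) + 1 = 2^{m+2} − 2 + 1 = 2^{m+2} − 1.
Hence w_k = 2^{k+1} − 1 for every k ≥ 0, by induction.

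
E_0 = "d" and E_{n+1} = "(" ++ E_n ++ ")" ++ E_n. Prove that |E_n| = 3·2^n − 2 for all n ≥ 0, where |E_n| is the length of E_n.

Base case: |E_0| = 1, and 3·2^0 − 2 = 1.
Assume |E_m| = 3·2^m − 2.
Then |E_{m+1}| = 1 + |E_m| + 1 + |E_m| = 2|E_m| + 2 = 2(3·2^m − 2) + 2 = 3·2^{m+1} − 4 + 2 = 3·2^{m+1} − 2.
So the formula holds for m+1, and by induction |E_n| = 3·2^n − 2 for all n ≥ 0.

|E_n| = 3·2^n − 2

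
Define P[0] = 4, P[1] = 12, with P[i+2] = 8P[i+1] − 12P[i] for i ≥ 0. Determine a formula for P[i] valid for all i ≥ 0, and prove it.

Claim: P[i] = 3·2^i + 6^i.

Base cases: P[0] = 4 and 3·2^0 + 6^0 = 4; P[1] = 12 and 3·2^1 + 6^1 = 12.
Assume P[j] = 3·2^j + 6^j for all 0 ≤ j ≤ k, where k ≥ 1.
Then P[k+1] = 8P[k] − 12P[k−1] = 8·(3·2^k + 6^k) − 12·(3·2^{k−1} + 6^{k−1}) = 3·(8·2 − 12)2^{k−1} + (8·6 − 12)6^{k−1} = 12·2^{k−1} + 36·6^{k−1} = 3·2^{k+1} + 6^{k+1}.
By strong induction, P[i] = 3·2^i + 6^i for all i ≥ 0.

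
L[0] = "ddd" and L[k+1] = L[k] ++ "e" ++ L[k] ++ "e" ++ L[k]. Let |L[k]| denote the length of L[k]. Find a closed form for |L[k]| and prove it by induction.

Claim: |L[k]| = 4·3^k − 1.

Base case: |L[0]| = 3, and 4·3^0 − 1 = 3.
Assume |L[j]| = 4·3^j − 1.
Then |L[j+1]| = 3|L[j]| + 2 = 3(4·3^j − 1) + 2 = 4·3^{j+1} − 3 + 2 = 4·3^{j+1} − 1.
Hence |L[k]| = 4·3^k − 1 for every k ≥ 0, by induction.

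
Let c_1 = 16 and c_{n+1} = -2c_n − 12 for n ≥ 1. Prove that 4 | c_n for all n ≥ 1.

Base case: c_1 = 16 = 4·4, so 4 | c_1.
Assume 4 | c_k, so c_k = 4t for some integer t.
Then c_{k+1} = -2c_k − 12 = -2·(4t) − 12 = 4(-2t − 3), so 4 | c_{k+1}.
By induction, 4 | c_n for all n ≥ 1.

4 | c_n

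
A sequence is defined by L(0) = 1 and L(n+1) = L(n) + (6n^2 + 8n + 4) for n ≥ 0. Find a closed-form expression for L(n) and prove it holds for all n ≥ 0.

Claim: L(n) = 2n^3 + n^2 + n + 1.

Base case: L(0) = 1, and 2·0^3 + 0^2 + 0 + 1 = 1.
Assume L(m) = 2m^3 + m^2 + m + 1.
Then L(m+1) = L(m) + (6m^2 + 8m + 4) = (2m^3 + m^2 + m + 1) + (6m^2 + 8m + 4) = 2m^3 + 7m^2 + 9m + 5,
and 2·(m+1)^3 + (m+1)^2 + (m+1) + 1 = 2m^3 + 7m^2 + 9m + 5.
By induction, L(n) = 2n^3 + n^2 + n + 1 for all n ≥ 0.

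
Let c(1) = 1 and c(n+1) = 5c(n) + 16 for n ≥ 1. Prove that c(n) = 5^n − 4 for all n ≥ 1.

Base case: c(1) = 1, and 5^1 − 4 = 5 − 4 = 1.
Assume c(m) = 5^m − 4 for some m ≥ 1.
Then c(m+1) = 5c(m) + 16 = 5·(5^m − 4) + 16 = 5^{m+1} − 20 + 16 = 5^{m+1} − 4.
This completes the inductive step, so c(n) = 5^n − 4 for all n ≥ 1.

c(n) = 5^n − 4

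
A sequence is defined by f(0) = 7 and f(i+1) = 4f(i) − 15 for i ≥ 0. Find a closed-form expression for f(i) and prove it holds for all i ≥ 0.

Claim: f(i) = 2·4^i + 5.

Base case: f(0) = 7, and 2·4^0 + 5 = 2 + 5 = 7.
Assume f(m) = 2·4^m + 5 for some m ≥ 0.
Then f(m+1) = 4f(m) − 15 = 4·(2·4^m + 5) − 15 = 8·4^m + 20 − 15 = 2·4^{m+1} + 5.
This completes the inductive step, so f(i) = 2·4^i + 5 for all i ≥ 0.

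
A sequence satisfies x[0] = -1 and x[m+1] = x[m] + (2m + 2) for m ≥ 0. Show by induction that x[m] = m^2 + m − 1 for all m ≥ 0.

Base case: x[0] = -1, and 0^2 + 0 − 1 = -1.
Assume x[j] = j^2 + j − 1.
Then x[j+1] = x[j] + (2j + 2) = (j^2 + j − 1) + (2j + 2) = j^2 + 3j + 1,
and (j+1)^2 + (j+1) − 1 = j^2 + 3j + 1.
By induction, x[m] = m^2 + m − 1 for all m ≥ 0.

x[m] = m^2 + m − 1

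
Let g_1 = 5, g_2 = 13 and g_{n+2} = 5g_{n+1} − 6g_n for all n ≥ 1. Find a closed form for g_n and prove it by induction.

Claim: g_n = 2^n + 3^n.

Base cases: g_1 = 5 and 2^1 + 3^1 = 5; g_2 = 13 and 2^2 + 3^2 = 13.
Assume g_i = 2^i + 3^i for all 1 ≤ i ≤ j, where j ≥ 2.
Then g_{j+1} = 5g_j − 6g_{j−1} = 5·(2^j + 3^j) − 6·(2^{j−1} + 3^{j−1}) = (5·2 − 6)2^{j−1} + (5·3 − 6)3^{j−1} = 4·2^{j−1} + 9·3^{j−1} = 2^{j+1} + 3^{j+1}.
Hence g_n = 2^n + 3^n for every n ≥ 1, by strong induction.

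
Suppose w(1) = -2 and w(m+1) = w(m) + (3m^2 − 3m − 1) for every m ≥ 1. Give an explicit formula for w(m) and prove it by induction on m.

Claim: w(m) = m^3 − 3m^2 + m − 1.

Base case: w(1) = -2, and 1^3 − 3·1^2 + 1 − 1 = -2.
Assume w(r) = r^3 − 3r^2 + r − 1.
Then w(r+1) = w(r) + (3r^2 − 3r − 1) = (r^3 − 3r^2 + r − 1) + (3r^2 − 3r − 1) = r^3 − 2r − 2,
and (r+1)^3 − 3·(r+1)^2 + (r+1) − 1 = r^3 − 2r − 2.
By induction, w(m) = m^3 − 3m^2 + m − 1 for all m ≥ 1.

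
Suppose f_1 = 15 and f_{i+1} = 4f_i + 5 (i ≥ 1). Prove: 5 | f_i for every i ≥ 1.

Base case: f_1 = 15 = 5·3, so 5 | f_1.
Assume 5 | f_m, so f_m = 5t for some integer t.
Then f_{m+1} = 4f_m + 5 = 4·(5t) + 5 = 5(4t + 1), so 5 | f_{m+1}.
By induction, 5 | f_i for all i ≥ 1.

5 | f_i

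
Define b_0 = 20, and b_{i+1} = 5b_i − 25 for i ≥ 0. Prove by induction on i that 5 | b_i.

Base case: b_0 = 20 = 5·4, so 5 | b_0.
Assume 5 | b_m, so b_m = 5t for some integer t.
Then b_{m+1} = 5b_m − 25 = 5·(5t) − 25 = 5(5t − 5), so 5 | b_{m+1}.
So the property holds for m+1, and by induction 5 | b_i for all i ≥ 0.

5 | b_i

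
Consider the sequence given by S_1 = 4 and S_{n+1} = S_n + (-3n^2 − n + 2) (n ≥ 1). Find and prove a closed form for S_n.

Claim: S_n = -n^3 + n^2 + 2n + 2.

Base case: S_1 = 4, and -1^3 + 1^2 + 2·1 + 2 = 4.
Assume S_m = -m^3 + m^2 + 2m + 2.
Then S_{m+1} = S_m + (-3m^2 − m + 2) = (-m^3 + m^2 + 2m + 2) + (-3m^2 − m + 2) = -m^3 − 2m^2 + m + 4,
and -(m+1)^3 + (m+1)^2 + 2·(m+1) + 2 = -m^3 − 2m^2 + m + 4.
This completes the inductive step, so S_n = -n^3 + n^2 + 2n + 2 for all n ≥ 1.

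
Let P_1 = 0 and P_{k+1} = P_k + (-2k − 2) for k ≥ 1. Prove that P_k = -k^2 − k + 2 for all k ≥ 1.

Base case: P_1 = 0, and -1^2 − 1 + 2 = 0.
Assume P_m = -m^2 − m + 2.
Then P_{m+1} = P_m + (-2m − 2) = (-m^2 − m + 2) + (-2m − 2) = -m^2 − 3m,
and -(m+1)^2 − (m+1) + 2 = -m^2 − 3m.
This completes the inductive step, so P_k = -k^2 − k + 2 for all k ≥ 1.

P_k = -k^2 − k + 2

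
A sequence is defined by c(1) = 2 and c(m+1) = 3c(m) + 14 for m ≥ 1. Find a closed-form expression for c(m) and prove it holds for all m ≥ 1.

Claim: c(m) = 3^{m+1} − 7.

Base case: c(1) = 2, and 3^{1+1} − 7 = 9 − 7 = 2.
Assume c(r) = 3^{r+1} − 7 for some r ≥ 1.
Then c(r+1) = 3c(r) + 14 = 3·(3^{r+1} − 7) + 14 = 3^{r+2} − 21 + 14 = 3^{r+2} − 7.
By induction, c(m) = 3^{m+1} − 7 for all m ≥ 1.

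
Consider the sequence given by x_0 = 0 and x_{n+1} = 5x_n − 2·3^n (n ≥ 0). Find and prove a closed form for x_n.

Claim: x_n = -5^n + 3^n.

Base case: x_0 = 0, and -5^0 + 3^0 = -1 + 1 = 0.
Assume x_j = -5^j + 3^j for some j ≥ 0.
Then x_{j+1} = 5x_j − 2·3^j = 5·(-5^j + 3^j) − 2·3^j = -5^{j+1} + 5·3^j − 2·3^j = -5^{j+1} + 3·3^j = -5^{j+1} + 3^{j+1}.
This completes the inductive step, so x_n = -5^n + 3^n for all n ≥ 0.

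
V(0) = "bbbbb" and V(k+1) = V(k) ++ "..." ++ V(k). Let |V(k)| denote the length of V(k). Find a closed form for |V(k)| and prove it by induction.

Claim: |V(k)| = 2^{k+3} − 3.

Base case: |V(0)| = 5, and 2^{0+3} − 3 = 5.
Assume |V(j)| = 2^{j+3} − 3.
Then |V(j+1)| = |V(j)| + 3 + |V(j)| = 2|V(j)| + 3 = 2(2^{j+3} − 3) + 3 = 2^{j+1+3} − 6 + 3 = 2^{j+1+3} − 3.
This completes the inductive step, so |V(k)| = 2^{k+3} − 3 for all k ≥ 0.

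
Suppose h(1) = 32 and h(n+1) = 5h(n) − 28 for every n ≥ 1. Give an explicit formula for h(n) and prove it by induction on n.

Claim: h(n) = 5^{n+1} + 7.

Base case: h(1) = 32, and 5^{1+1} + 7 = 25 + 7 = 32.
Assume h(j) = 5^{j+1} + 7 for some j ≥ 1.
Then h(j+1) = 5h(j) − 28 = 5·(5^{j+1} + 7) − 28 = 5^{j+2} + 35 − 28 = 5^{j+2} + 7.
By induction, h(n) = 5^{n+1} + 7 for all n ≥ 1.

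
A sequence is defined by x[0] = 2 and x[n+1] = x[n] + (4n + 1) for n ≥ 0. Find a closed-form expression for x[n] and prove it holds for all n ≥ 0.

Claim: x[n] = 2n^2 − n + 2.

Base case: x[0] = 2, and 2·0^2 − 0 + 2 = 2.
Assume x[j] = 2j^2 − j + 2.
Then x[j+1] = x[j] + (4j + 1) = (2j^2 − j + 2) + (4j + 1) = 2j^2 + 3j + 3,
and 2·(j+1)^2 − (j+1) + 2 = 2j^2 + 3j + 3.
By induction, x[n] = 2n^2 − n + 2 for all n ≥ 0.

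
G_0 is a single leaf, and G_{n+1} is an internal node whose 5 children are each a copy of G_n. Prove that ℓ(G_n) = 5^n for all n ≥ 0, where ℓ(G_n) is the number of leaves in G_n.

Base case: ℓ(G_0) = 1, and 5^0 = 1.
Assume ℓ(G_m) = 5^m.
Then ℓ(G_{m+1}) = 5·ℓ(G_m) = 5·5^m = 5^{m+1}.
By induction, ℓ(G_n) = 5^n for all n ≥ 0.

ℓ(G_n) = 5^n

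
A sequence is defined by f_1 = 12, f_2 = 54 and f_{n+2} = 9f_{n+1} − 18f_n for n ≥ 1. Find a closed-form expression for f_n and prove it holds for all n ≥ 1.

Claim: f_n = 2·3^n + 6^n.

Base cases: f_1 = 12 and 2·3^1 + 6^1 = 12; f_2 = 54 and 2·3^2 + 6^2 = 54.
Assume f_j = 2·3^j + 6^j for all 1 ≤ j ≤ k, where k ≥ 2.
Then f_{k+1} = 9f_k − 18f_{k−1} = 9·(2·3^k + 6^k) − 18·(2·3^{k−1} + 6^{k−1}) = 2·(9·3 − 18)3^{k−1} + (9·6 − 18)6^{k−1} = 18·3^{k−1} + 36·6^{k−1} = 2·3^{k+1} + 6^{k+1}.
Hence f_n = 2·3^n + 6^n for every n ≥ 1, by strong induction.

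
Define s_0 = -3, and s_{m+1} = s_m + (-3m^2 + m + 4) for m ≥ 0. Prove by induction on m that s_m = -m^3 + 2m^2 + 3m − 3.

Base case: s_0 = -3, and -0^3 + 2·0^2 + 3·0 − 3 = -3.
Assume s_k = -k^3 + 2k^2 + 3k − 3.
Then s_{k+1} = s_k + (-3k^2 + k + 4) = (-k^3 + 2k^2 + 3k − 3) + (-3k^2 + k + 4) = -k^3 − k^2 + 4k + 1,
and -(k+1)^3 + 2·(k+1)^2 + 3·(k+1) − 3 = -k^3 − k^2 + 4k + 1.
By induction, s_m = -m^3 + 2m^2 + 3m − 3 for all m ≥ 0.

s_m = -m^3 + 2m^2 + 3m − 3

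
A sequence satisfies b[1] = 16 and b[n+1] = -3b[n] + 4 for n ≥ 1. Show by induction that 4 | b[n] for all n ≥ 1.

Base case: b[1] = 16 = 4·4, so 4 | b[1].
Assume 4 | b[j], so b[j] = 4t for some integer t.
Then b[j+1] = -3b[j] + 4 = -3·(4t) + 4 = 4(-3t + 1), so 4 | b[j+1].
So the property holds for j+1, and by induction 4 | b[n] for all n ≥ 1.

4 | b[n]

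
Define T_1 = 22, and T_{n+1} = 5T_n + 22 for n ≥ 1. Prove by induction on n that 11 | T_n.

Base case: T_1 = 22 = 11·2, so 11 | T_1.
Assume 11 | T_j, so T_j = 11t for some integer t.
Then T_{j+1} = 5T_j + 22 = 5·(11t) + 22 = 11(5t + 2), so 11 | T_{j+1}.
By induction, 11 | T_n for all n ≥ 1.

11 | T_n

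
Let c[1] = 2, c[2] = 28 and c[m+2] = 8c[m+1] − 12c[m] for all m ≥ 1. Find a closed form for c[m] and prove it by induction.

Claim: c[m] = 6^m − 2·2^m.

Base cases: c[1] = 2 and 6^1 − 2·2^1 = 2; c[2] = 28 and 6^2 − 2·2^2 = 28.
Assume c[j] = 6^j − 2·2^j for all 1 ≤ j ≤ k, where k ≥ 2.
Then c[k+1] = 8c[k] − 12c[k−1] = 8·(6^k − 2·2^k) − 12·(6^{k−1} − 2·2^{k−1}) = (8·6 − 12)6^{k−1} − 2·(8·2 − 12)2^{k−1} = 36·6^{k−1} − 8·2^{k−1} = 6^{k+1} − 2·2^{k+1}.
This completes the inductive step, so c[m] = 6^m − 2·2^m for all m ≥ 1.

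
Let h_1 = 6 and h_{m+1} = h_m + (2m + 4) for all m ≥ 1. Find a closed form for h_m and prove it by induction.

Claim: h_m = m^2 + 3m + 2.

Base case: h_1 = 6, and 1^2 + 3·1 + 2 = 6.
Assume h_j = j^2 + 3j + 2.
Then h_{j+1} = h_j + (2j + 4) = (j^2 + 3j + 2) + (2j + 4) = j^2 + 5j + 6,
and (j+1)^2 + 3·(j+1) + 2 = j^2 + 5j + 6.
By induction, h_m = m^2 + 3m + 2 for all m ≥ 1.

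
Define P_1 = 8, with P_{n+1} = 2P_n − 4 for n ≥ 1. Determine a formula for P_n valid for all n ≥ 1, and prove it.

Claim: P_n = 2^{n+1} + 4.

Base case: P_1 = 8, and 2^{1+1} + 4 = 4 + 4 = 8.
Assume P_m = 2^{m+1} + 4 for some m ≥ 1.
Then P_{m+1} = 2P_m − 4 = 2·(2^{m+1} + 4) − 4 = 2^{m+2} + 8 − 4 = 2^{m+2} + 4.
Hence P_n = 2^{n+1} + 4 for every n ≥ 1, by induction.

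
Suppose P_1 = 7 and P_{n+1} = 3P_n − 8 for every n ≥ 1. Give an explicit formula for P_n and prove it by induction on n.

Claim: P_n = 3^n + 4.

Base case: P_1 = 7, and 3^1 + 4 = 3 + 4 = 7.
Assume P_r = 3^r + 4 for some r ≥ 1.
Then P_{r+1} = 3P_r − 8 = 3·(3^r + 4) − 8 = 3^{r+1} + 12 − 8 = 3^{r+1} + 4.
By induction, P_n = 3^n + 4 for all n ≥ 1.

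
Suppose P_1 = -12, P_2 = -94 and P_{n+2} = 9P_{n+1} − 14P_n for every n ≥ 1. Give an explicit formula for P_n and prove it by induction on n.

Claim: P_n = 2^n − 2·7^n.

Base cases: P_1 = -12 and 2^1 − 2·7^1 = -12; P_2 = -94 and 2^2 − 2·7^2 = -94.
Assume P_i = 2^i − 2·7^i for all 1 ≤ i ≤ j, where j ≥ 2.
Then P_{j+1} = 9P_j − 14P_{j−1} = 9·(2^j − 2·7^j) − 14·(2^{j−1} − 2·7^{j−1}) = (9·2 − 14)2^{j−1} − 2·(9·7 − 14)7^{j−1} = 4·2^{j−1} − 98·7^{j−1} = 2^{j+1} − 2·7^{j+1}.
This completes the inductive step, so P_n = 2^n − 2·7^n for all n ≥ 1.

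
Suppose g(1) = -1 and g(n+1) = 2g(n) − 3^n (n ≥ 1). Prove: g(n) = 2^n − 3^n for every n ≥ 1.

Base case: g(1) = -1, and 2^1 − 3^1 = 2 − 3 = -1.
Assume g(k) = 2^k − 3^k for some k ≥ 1.
Then g(k+1) = 2g(k) − 3^k = 2·(2^k − 3^k) − 3^k = 2^{k+1} − 2·3^k − 3^k = 2^{k+1} − 3·3^k = 2^{k+1} − 3^{k+1}.
So the formula holds for k+1, and by induction g(n) = 2^n − 3^n for all n ≥ 1.

g(n) = 2^n − 3^n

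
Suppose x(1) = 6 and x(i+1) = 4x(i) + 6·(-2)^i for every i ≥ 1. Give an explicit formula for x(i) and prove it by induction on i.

Claim: x(i) = 4^i − (-2)^i.

Base case: x(1) = 6, and 4^1 − (-2)^1 = 4 + 2 = 6.
Assume x(r) = 4^r − (-2)^r for some r ≥ 1.
Then x(r+1) = 4x(r) + 6·(-2)^r = 4·(4^r − (-2)^r) + 6·(-2)^r = 4^{r+1} − 4·(-2)^r + 6·(-2)^r = 4^{r+1} + 2·(-2)^r = 4^{r+1} − (-2)^{r+1}.
By induction, x(i) = 4^i − (-2)^i for all i ≥ 1.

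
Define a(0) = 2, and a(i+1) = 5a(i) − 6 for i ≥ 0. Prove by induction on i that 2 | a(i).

Base case: a(0) = 2 = 2·1, so 2 | a(0).
Assume 2 | a(j), so a(j) = 2t for some integer t.
Then a(j+1) = 5a(j) − 6 = 5·(2t) − 6 = 2(5t − 3), so 2 | a(j+1).
By induction, 2 | a(i) for all i ≥ 0.

2 | a(i)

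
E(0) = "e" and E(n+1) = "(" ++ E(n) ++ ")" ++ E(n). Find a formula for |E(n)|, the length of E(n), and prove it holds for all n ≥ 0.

Claim: |E(n)| = 3·2^n − 2.

Base case: |E(0)| = 1, and 3·2^0 − 2 = 1.
Assume |E(m)| = 3·2^m − 2.
Then |E(m+1)| = 1 + |E(m)| + 1 + |E(m)| = 2|E(m)| + 2 = 2(3·2^m − 2) + 2 = 3·2^{m+1} − 4 + 2 = 3·2^{m+1} − 2.
By induction, |E(n)| = 3·2^n − 2 for all n ≥ 0.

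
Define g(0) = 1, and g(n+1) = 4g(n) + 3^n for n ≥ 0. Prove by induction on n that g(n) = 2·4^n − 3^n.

Base case: g(0) = 1, and 2·4^0 − 3^0 = 2 − 1 = 1.
Assume g(j) = 2·4^j − 3^j for some j ≥ 0.
Then g(j+1) = 4g(j) + 3^j = 4·(2·4^j − 3^j) + 3^j = 2·4^{j+1} − 4·3^j + 3^j = 2·4^{j+1} − 3·3^j = 2·4^{j+1} − 3^{j+1}.
This completes the inductive step, so g(n) = 2·4^n − 3^n for all n ≥ 0.

g(n) = 2·4^n − 3^n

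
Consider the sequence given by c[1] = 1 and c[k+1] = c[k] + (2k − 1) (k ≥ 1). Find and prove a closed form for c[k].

Claim: c[k] = k^2 − 2k + 2.

Base case: c[1] = 1, and 1^2 − 2·1 + 2 = 1.
Assume c[m] = m^2 − 2m + 2.
Then c[m+1] = c[m] + (2m − 1) = (m^2 − 2m + 2) + (2m − 1) = m^2 + 1,
and (m+1)^2 − 2·(m+1) + 2 = m^2 + 1.
By induction, c[k] = k^2 − 2k + 2 for all k ≥ 1.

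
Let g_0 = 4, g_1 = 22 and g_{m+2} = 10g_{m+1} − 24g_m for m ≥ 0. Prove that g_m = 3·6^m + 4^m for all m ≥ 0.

Base cases: g_0 = 4 and 3·6^0 + 4^0 = 4; g_1 = 22 and 3·6^1 + 4^1 = 22.
Assume g_j = 3·6^j + 4^j for all 0 ≤ j ≤ k, where k ≥ 1.
Then g_{k+1} = 10g_k − 24g_{k−1} = 10·(3·6^k + 4^k) − 24·(3·6^{k−1} + 4^{k−1}) = 3·(10·6 − 24)6^{k−1} + (10·4 − 24)4^{k−1} = 108·6^{k−1} + 16·4^{k−1} = 3·6^{k+1} + 4^{k+1}.
So the formula holds for k+1, and by strong induction g_m = 3·6^m + 4^m for all m ≥ 0.

g_m = 3·6^m + 4^m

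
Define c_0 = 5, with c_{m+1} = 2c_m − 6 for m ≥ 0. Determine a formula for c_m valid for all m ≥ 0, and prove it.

Claim: c_m = -2^m + 6.

Base case: c_0 = 5, and -2^0 + 6 = -1 + 6 = 5.
Assume c_k = -2^k + 6 for some k ≥ 0.
Then c_{k+1} = 2c_k − 6 = 2·(-2^k + 6) − 6 = -2^{k+1} + 12 − 6 = -2^{k+1} + 6.
So the formula holds for k+1, and by induction c_m = -2^m + 6 for all m ≥ 0.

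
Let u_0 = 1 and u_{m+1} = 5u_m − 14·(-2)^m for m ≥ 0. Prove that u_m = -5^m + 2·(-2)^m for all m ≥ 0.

Base case: u_0 = 1, and -5^0 + 2·(-2)^0 = -1 + 2 = 1.
Assume u_r = -5^r + 2·(-2)^r for some r ≥ 0.
Then u_{r+1} = 5u_r − 14·(-2)^r = 5·(-5^r + 2·(-2)^r) − 14·(-2)^r = -5^{r+1} + 10·(-2)^r − 14·(-2)^r = -5^{r+1} − 4·(-2)^r = -5^{r+1} + 2·(-2)^{r+1}.
Hence u_m = -5^m + 2·(-2)^m for every m ≥ 0, by induction.

u_m = -5^m + 2·(-2)^m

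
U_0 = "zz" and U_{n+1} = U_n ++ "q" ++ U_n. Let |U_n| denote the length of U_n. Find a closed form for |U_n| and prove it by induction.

Claim: |U_n| = 3·2^n − 1.

Base case: |U_0| = 2, and 3·2^0 − 1 = 2.
Assume |U_k| = 3·2^k − 1.
Then |U_{k+1}| = |U_k| + 1 + |U_k| = 2|U_k| + 1 = 2(3·2^k − 1) + 1 = 3·2^{k+1} − 2 + 1 = 3·2^{k+1} − 1.
By induction, |U_n| = 3·2^n − 1 for all n ≥ 0.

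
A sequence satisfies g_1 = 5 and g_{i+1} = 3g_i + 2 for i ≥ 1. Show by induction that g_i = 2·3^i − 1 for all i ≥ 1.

Base case: g_1 = 5, and 2·3^1 − 1 = 6 − 1 = 5.
Assume g_j = 2·3^j − 1 for some j ≥ 1.
Then g_{j+1} = 3g_j + 2 = 3·(2·3^j − 1) + 2 = 6·3^j − 3 + 2 = 2·3^{j+1} − 1.
So the formula holds for j+1, and by induction g_i = 2·3^i − 1 for all i ≥ 1.

g_i = 2·3^i − 1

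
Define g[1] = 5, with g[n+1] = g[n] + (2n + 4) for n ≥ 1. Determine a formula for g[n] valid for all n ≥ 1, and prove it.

Claim: g[n] = n^2 + 3n + 1.

Base case: g[1] = 5, and 1^2 + 3·1 + 1 = 5.
Assume g[k] = k^2 + 3k + 1.
Then g[k+1] = g[k] + (2k + 4) = (k^2 + 3k + 1) + (2k + 4) = k^2 + 5k + 5,
and (k+1)^2 + 3·(k+1) + 1 = k^2 + 5k + 5.
By induction, g[n] = n^2 + 3n + 1 for all n ≥ 1.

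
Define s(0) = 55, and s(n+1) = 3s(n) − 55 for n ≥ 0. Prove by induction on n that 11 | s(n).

Base case: s(0) = 55 = 11·5, so 11 | s(0).
Assume 11 | s(m), so s(m) = 11t for some integer t.
Then s(m+1) = 3s(m) − 55 = 3·(11t) − 55 = 11(3t − 5), so 11 | s(m+1).
By induction, 11 | s(n) for all n ≥ 0.

11 | s(n)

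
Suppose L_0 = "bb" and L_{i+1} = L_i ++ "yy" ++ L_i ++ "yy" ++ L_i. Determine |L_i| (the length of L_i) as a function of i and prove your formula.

Claim: |L_i| = 4·3^i − 2.

Base case: |L_0| = 2, and 4·3^0 − 2 = 2.
Assume |L_r| = 4·3^r − 2.
Then |L_{r+1}| = 3|L_r| + 4 = 3(4·3^r − 2) + 4 = 4·3^{r+1} − 6 + 4 = 4·3^{r+1} − 2.
This completes the inductive step, so |L_i| = 4·3^i − 2 for all i ≥ 0.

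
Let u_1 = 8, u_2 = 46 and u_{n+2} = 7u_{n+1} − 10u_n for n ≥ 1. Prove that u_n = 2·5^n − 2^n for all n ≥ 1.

Base cases: u_1 = 8 and 2·5^1 − 2^1 = 8; u_2 = 46 and 2·5^2 − 2^2 = 46.
Assume u_j = 2·5^j − 2^j for all 1 ≤ j ≤ k, where k ≥ 2.
Then u_{k+1} = 7u_k − 10u_{k−1} = 7·(2·5^k − 2^k) − 10·(2·5^{k−1} − 2^{k−1}) = 2·(7·5 − 10)5^{k−1} − (7·2 − 10)2^{k−1} = 50·5^{k−1} − 4·2^{k−1} = 2·5^{k+1} − 2^{k+1}.
So the formula holds for k+1, and by strong induction u_n = 2·5^n − 2^n for all n ≥ 1.

u_n = 2·5^n − 2^n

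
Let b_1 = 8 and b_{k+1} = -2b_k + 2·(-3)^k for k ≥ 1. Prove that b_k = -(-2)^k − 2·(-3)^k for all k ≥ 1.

Base case: b_1 = 8, and -(-2)^1 − 2·(-3)^1 = 2 + 6 = 8.
Assume b_j = -(-2)^j − 2·(-3)^j for some j ≥ 1.
Then b_{j+1} = -2b_j + 2·(-3)^j = -2·(-(-2)^j − 2·(-3)^j) + 2·(-3)^j = -(-2)^{j+1} + 4·(-3)^j + 2·(-3)^j = -(-2)^{j+1} + 6·(-3)^j = -(-2)^{j+1} − 2·(-3)^{j+1}.
By induction, b_k = -(-2)^k − 2·(-3)^k for all k ≥ 1.

b_k = -(-2)^k − 2·(-3)^k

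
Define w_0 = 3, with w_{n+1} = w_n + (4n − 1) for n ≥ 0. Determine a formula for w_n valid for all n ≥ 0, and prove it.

Claim: w_n = 2n^2 − 3n + 3.

Base case: w_0 = 3, and 2·0^2 − 3·0 + 3 = 3.
Assume w_r = 2r^2 − 3r + 3.
Then w_{r+1} = w_r + (4r − 1) = (2r^2 − 3r + 3) + (4r − 1) = 2r^2 + r + 2,
and 2·(r+1)^2 − 3·(r+1) + 3 = 2r^2 + r + 2.
Hence w_n = 2n^2 − 3n + 3 for every n ≥ 0, by induction.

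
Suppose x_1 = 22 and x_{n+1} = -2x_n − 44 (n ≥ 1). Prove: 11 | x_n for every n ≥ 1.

Base case: x_1 = 22 = 11·2, so 11 | x_1.
Assume 11 | x_m, so x_m = 11t for some integer t.
Then x_{m+1} = -2x_m − 44 = -2·(11t) − 44 = 11(-2t − 4), so 11 | x_{m+1}.
By induction, 11 | x_n for all n ≥ 1.

11 | x_n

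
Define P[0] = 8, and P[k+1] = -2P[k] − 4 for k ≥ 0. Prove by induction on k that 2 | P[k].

Base case: P[0] = 8 = 2·4, so 2 | P[0].
Assume 2 | P[r], so P[r] = 2t for some integer t.
Then P[r+1] = -2P[r] − 4 = -2·(2t) − 4 = 2(-2t − 2), so 2 | P[r+1].
This completes the inductive step, so 2 | P[k] for all k ≥ 0.

2 | P[k]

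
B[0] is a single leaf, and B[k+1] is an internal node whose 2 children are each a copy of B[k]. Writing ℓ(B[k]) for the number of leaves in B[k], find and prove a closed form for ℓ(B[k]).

Claim: ℓ(B[k]) = 2^k.

Base case: ℓ(B[0]) = 1, and 2^0 = 1.
Assume ℓ(B[r]) = 2^r.
Then ℓ(B[r+1]) = 2·ℓ(B[r]) = 2·2^r = 2^{r+1}.
This completes the inductive step, so ℓ(B[k]) = 2^k for all k ≥ 0.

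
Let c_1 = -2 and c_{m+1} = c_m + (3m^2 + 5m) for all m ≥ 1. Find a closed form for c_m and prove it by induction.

Claim: c_m = m^3 + m^2 − 2m − 2.

Base case: c_1 = -2, and 1^3 + 1^2 − 2·1 − 2 = -2.
Assume c_k = k^3 + k^2 − 2k − 2.
Then c_{k+1} = c_k + (3k^2 + 5k) = (k^3 + k^2 − 2k − 2) + (3k^2 + 5k) = k^3 + 4k^2 + 3k − 2,
and (k+1)^3 + (k+1)^2 − 2·(k+1) − 2 = k^3 + 4k^2 + 3k − 2.
By induction, c_m = m^3 + m^2 − 2m − 2 for all m ≥ 1.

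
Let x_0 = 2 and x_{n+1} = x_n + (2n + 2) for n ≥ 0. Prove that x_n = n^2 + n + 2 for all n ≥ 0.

Base case: x_0 = 2, and 0^2 + 0 + 2 = 2.
Assume x_j = j^2 + j + 2.
Then x_{j+1} = x_j + (2j + 2) = (j^2 + j + 2) + (2j + 2) = j^2 + 3j + 4,
and (j+1)^2 + (j+1) + 2 = j^2 + 3j + 4.
This completes the inductive step, so x_n = n^2 + n + 2 for all n ≥ 0.

x_n = n^2 + n + 2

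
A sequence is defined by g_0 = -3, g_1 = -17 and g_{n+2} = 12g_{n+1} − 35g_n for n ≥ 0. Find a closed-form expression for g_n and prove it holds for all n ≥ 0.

Claim: g_n = -7^n − 2·5^n.

Base cases: g_0 = -3 and -7^0 − 2·5^0 = -3; g_1 = -17 and -7^1 − 2·5^1 = -17.
Assume g_j = -7^j − 2·5^j for all 0 ≤ j ≤ r, where r ≥ 1.
Then g_{r+1} = 12g_r − 35g_{r−1} = 12·(-7^r − 2·5^r) − 35·(-7^{r−1} − 2·5^{r−1}) = -(12·7 − 35)7^{r−1} − 2·(12·5 − 35)5^{r−1} = -49·7^{r−1} − 50·5^{r−1} = -7^{r+1} − 2·5^{r+1}.
By strong induction, g_n = -7^n − 2·5^n for all n ≥ 0.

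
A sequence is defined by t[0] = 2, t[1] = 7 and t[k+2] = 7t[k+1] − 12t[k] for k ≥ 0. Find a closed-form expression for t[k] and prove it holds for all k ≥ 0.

Claim: t[k] = 4^k + 3^k.

Base cases: t[0] = 2 and 4^0 + 3^0 = 2; t[1] = 7 and 4^1 + 3^1 = 7.
Assume t[i] = 4^i + 3^i for all 0 ≤ i ≤ j, where j ≥ 1.
Then t[j+1] = 7t[j] − 12t[j−1] = 7·(4^j + 3^j) − 12·(4^{j−1} + 3^{j−1}) = (7·4 − 12)4^{j−1} + (7·3 − 12)3^{j−1} = 16·4^{j−1} + 9·3^{j−1} = 4^{j+1} + 3^{j+1}.
By strong induction, t[k] = 4^k + 3^k for all k ≥ 0.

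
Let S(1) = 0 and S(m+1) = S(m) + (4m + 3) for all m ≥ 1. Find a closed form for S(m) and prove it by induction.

Claim: S(m) = 2m^2 + m − 3.

Base case: S(1) = 0, and 2·1^2 + 1 − 3 = 0.
Assume S(k) = 2k^2 + k − 3.
Then S(k+1) = S(k) + (4k + 3) = (2k^2 + k − 3) + (4k + 3) = 2k^2 + 5k,
and 2·(k+1)^2 + (k+1) − 3 = 2k^2 + 5k.
By induction, S(m) = 2m^2 + m − 3 for all m ≥ 1.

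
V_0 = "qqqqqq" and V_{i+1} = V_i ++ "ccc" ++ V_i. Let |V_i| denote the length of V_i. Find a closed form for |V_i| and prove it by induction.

Claim: |V_i| = 9·2^i − 3.

Base case: |V_0| = 6, and 9·2^0 − 3 = 6.
Assume |V_k| = 9·2^k − 3.
Then |V_{k+1}| = |V_k| + 3 + |V_k| = 2|V_k| + 3 = 2(9·2^k − 3) + 3 = 9·2^{k+1} − 6 + 3 = 9·2^{k+1} − 3.
So the formula holds for k+1, and by induction |V_i| = 9·2^i − 3 for all i ≥ 0.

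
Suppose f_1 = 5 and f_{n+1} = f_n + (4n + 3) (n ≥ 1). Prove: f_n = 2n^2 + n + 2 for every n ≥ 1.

Base case: f_1 = 5, and 2·1^2 + 1 + 2 = 5.
Assume f_r = 2r^2 + r + 2.
Then f_{r+1} = f_r + (4r + 3) = (2r^2 + r + 2) + (4r + 3) = 2r^2 + 5r + 5,
and 2·(r+1)^2 + (r+1) + 2 = 2r^2 + 5r + 5.
Hence f_n = 2n^2 + n + 2 for every n ≥ 1, by induction.

f_n = 2n^2 + n + 2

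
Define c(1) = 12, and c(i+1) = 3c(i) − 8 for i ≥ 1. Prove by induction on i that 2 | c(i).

Base case: c(1) = 12 = 2·6, so 2 | c(1).
Assume 2 | c(k), so c(k) = 2t for some integer t.
Then c(k+1) = 3c(k) − 8 = 3·(2t) − 8 = 2(3t − 4), so 2 | c(k+1).
So the property holds for k+1, and by induction 2 | c(i) for all i ≥ 1.

2 | c(i)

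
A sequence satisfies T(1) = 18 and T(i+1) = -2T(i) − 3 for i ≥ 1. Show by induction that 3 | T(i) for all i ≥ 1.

Base case: T(1) = 18 = 3·6, so 3 | T(1).
Assume 3 | T(k), so T(k) = 3t for some integer t.
Then T(k+1) = -2T(k) − 3 = -2·(3t) − 3 = 3(-2t − 1), so 3 | T(k+1).
So the property holds for k+1, and by induction 3 | T(i) for all i ≥ 1.

3 | T(i)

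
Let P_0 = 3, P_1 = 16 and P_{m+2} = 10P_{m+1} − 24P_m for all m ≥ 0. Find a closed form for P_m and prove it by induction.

Claim: P_m = 4^m + 2·6^m.

Base cases: P_0 = 3 and 4^0 + 2·6^0 = 3; P_1 = 16 and 4^1 + 2·6^1 = 16.
Assume P_j = 4^j + 2·6^j for all 0 ≤ j ≤ k, where k ≥ 1.
Then P_{k+1} = 10P_k − 24P_{k−1} = 10·(4^k + 2·6^k) − 24·(4^{k−1} + 2·6^{k−1}) = (10·4 − 24)4^{k−1} + 2·(10·6 − 24)6^{k−1} = 16·4^{k−1} + 72·6^{k−1} = 4^{k+1} + 2·6^{k+1}.
By strong induction, P_m = 4^m + 2·6^m for all m ≥ 0.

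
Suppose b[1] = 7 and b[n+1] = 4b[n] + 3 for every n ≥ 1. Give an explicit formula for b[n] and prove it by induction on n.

Claim: b[n] = 2·4^n − 1.

Base case: b[1] = 7, and 2·4^1 − 1 = 8 − 1 = 7.
Assume b[j] = 2·4^j − 1 for some j ≥ 1.
Then b[j+1] = 4b[j] + 3 = 4·(2·4^j − 1) + 3 = 8·4^j − 4 + 3 = 2·4^{j+1} − 1.
Hence b[n] = 2·4^n − 1 for every n ≥ 1, by induction.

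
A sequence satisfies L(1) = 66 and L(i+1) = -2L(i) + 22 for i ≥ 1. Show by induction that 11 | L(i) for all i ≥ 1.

Base case: L(1) = 66 = 11·6, so 11 | L(1).
Assume 11 | L(k), so L(k) = 11t for some integer t.
Then L(k+1) = -2L(k) + 22 = -2·(11t) + 22 = 11(-2t + 2), so 11 | L(k+1).
Hence 11 | L(i) for every i ≥ 1, by induction.

11 | L(i)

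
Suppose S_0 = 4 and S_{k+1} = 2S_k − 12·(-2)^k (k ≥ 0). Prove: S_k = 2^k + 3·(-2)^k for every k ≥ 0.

Base case: S_0 = 4, and 2^0 + 3·(-2)^0 = 1 + 3 = 4.
Assume S_j = 2^j + 3·(-2)^j for some j ≥ 0.
Then S_{j+1} = 2S_j − 12·(-2)^j = 2·(2^j + 3·(-2)^j) − 12·(-2)^j = 2^{j+1} + 6·(-2)^j − 12·(-2)^j = 2^{j+1} − 6·(-2)^j = 2^{j+1} + 3·(-2)^{j+1}.
So the formula holds for j+1, and by induction S_k = 2^k + 3·(-2)^k for all k ≥ 0.

S_k = 2^k + 3·(-2)^k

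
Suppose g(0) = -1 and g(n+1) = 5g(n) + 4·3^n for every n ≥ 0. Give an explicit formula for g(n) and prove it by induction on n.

Claim: g(n) = 5^n − 2·3^n.

Base case: g(0) = -1, and 5^0 − 2·3^0 = 1 − 2 = -1.
Assume g(j) = 5^j − 2·3^j for some j ≥ 0.
Then g(j+1) = 5g(j) + 4·3^j = 5·(5^j − 2·3^j) + 4·3^j = 5^{j+1} − 10·3^j + 4·3^j = 5^{j+1} − 6·3^j = 5^{j+1} − 2·3^{j+1}.
This completes the inductive step, so g(n) = 5^n − 2·3^n for all n ≥ 0.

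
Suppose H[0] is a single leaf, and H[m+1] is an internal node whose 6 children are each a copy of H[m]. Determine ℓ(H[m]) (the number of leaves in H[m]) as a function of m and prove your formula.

Claim: ℓ(H[m]) = 6^m.

Base case: ℓ(H[0]) = 1, and 6^0 = 1.
Assume ℓ(H[j]) = 6^j.
Then ℓ(H[j+1]) = 6·ℓ(H[j]) = 6·6^j = 6^{j+1}.
So the formula holds for j+1, and by induction ℓ(H[m]) = 6^m for all m ≥ 0.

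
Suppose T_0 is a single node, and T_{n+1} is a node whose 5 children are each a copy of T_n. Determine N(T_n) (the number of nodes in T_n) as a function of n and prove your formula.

Claim: N(T_n) = (5^{n+1} − 1)/4.

Base case: N(T_0) = 1, and (5^{0+1} − 1)/4 = 1.
Assume N(T_k) = (5^{k+1} − 1)/4.
Then N(T_{k+1}) = 1 + 5N(T_k) = 1 + 5·(5^{k+1} − 1)/4 = 1 + (5^{k+2} − 5)/4 = (4 + 5^{k+2} − 5)/4 = (5^{k+2} − 1)/4.
Hence N(T_n) = (5^{n+1} − 1)/4 for every n ≥ 0, by induction.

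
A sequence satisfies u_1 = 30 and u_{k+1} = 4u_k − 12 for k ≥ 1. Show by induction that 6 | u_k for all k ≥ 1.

Base case: u_1 = 30 = 6·5, so 6 | u_1.
Assume 6 | u_j, so u_j = 6t for some integer t.
Then u_{j+1} = 4u_j − 12 = 4·(6t) − 12 = 6(4t − 2), so 6 | u_{j+1}.
So the property holds for j+1, and by induction 6 | u_k for all k ≥ 1.

6 | u_k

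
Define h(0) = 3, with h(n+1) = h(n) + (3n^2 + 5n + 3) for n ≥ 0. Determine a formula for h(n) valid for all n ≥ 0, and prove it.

Claim: h(n) = n^3 + n^2 + n + 3.

Base case: h(0) = 3, and 0^3 + 0^2 + 0 + 3 = 3.
Assume h(m) = m^3 + m^2 + m + 3.
Then h(m+1) = h(m) + (3m^2 + 5m + 3) = (m^3 + m^2 + m + 3) + (3m^2 + 5m + 3) = m^3 + 4m^2 + 6m + 6,
and (m+1)^3 + (m+1)^2 + (m+1) + 3 = m^3 + 4m^2 + 6m + 6.
Hence h(n) = n^3 + n^2 + n + 3 for every n ≥ 0, by induction.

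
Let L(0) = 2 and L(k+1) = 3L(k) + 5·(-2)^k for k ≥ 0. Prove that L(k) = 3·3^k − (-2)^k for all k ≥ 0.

Base case: L(0) = 2, and 3·3^0 − (-2)^0 = 3 − 1 = 2.
Assume L(r) = 3·3^r − (-2)^r for some r ≥ 0.
Then L(r+1) = 3L(r) + 5·(-2)^r = 3·(3·3^r − (-2)^r) + 5·(-2)^r = 3·3^{r+1} − 3·(-2)^r + 5·(-2)^r = 3·3^{r+1} + 2·(-2)^r = 3·3^{r+1} − (-2)^{r+1}.
This completes the inductive step, so L(k) = 3·3^k − (-2)^k for all k ≥ 0.

L(k) = 3·3^k − (-2)^k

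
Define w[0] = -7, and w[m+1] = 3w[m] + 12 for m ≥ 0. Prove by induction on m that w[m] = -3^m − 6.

Base case: w[0] = -7, and -3^0 − 6 = -1 − 6 = -7.
Assume w[r] = -3^r − 6 for some r ≥ 0.
Then w[r+1] = 3w[r] + 12 = 3·(-3^r − 6) + 12 = -3^{r+1} − 18 + 12 = -3^{r+1} − 6.
This completes the inductive step, so w[m] = -3^m − 6 for all m ≥ 0.

w[m] = -3^m − 6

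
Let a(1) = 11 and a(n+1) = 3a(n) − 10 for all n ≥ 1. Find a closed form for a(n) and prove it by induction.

Claim: a(n) = 2·3^n + 5.

Base case: a(1) = 11, and 2·3^1 + 5 = 6 + 5 = 11.
Assume a(m) = 2·3^m + 5 for some m ≥ 1.
Then a(m+1) = 3a(m) − 10 = 3·(2·3^m + 5) − 10 = 6·3^m + 15 − 10 = 2·3^{m+1} + 5.
By induction, a(n) = 2·3^n + 5 for all n ≥ 1.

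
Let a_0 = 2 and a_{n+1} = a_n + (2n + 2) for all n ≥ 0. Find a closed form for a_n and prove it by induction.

Claim: a_n = n^2 + n + 2.

Base case: a_0 = 2, and 0^2 + 0 + 2 = 2.
Assume a_j = j^2 + j + 2.
Then a_{j+1} = a_j + (2j + 2) = (j^2 + j + 2) + (2j + 2) = j^2 + 3j + 4,
and (j+1)^2 + (j+1) + 2 = j^2 + 3j + 4.
This completes the inductive step, so a_n = n^2 + n + 2 for all n ≥ 0.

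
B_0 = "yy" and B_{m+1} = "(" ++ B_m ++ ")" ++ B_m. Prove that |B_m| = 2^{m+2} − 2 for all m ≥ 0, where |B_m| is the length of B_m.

Base case: |B_0| = 2, and 2^{0+2} − 2 = 2.
Assume |B_j| = 2^{j+2} − 2.
Then |B_{j+1}| = 1 + |B_j| + 1 + |B_j| = 2|B_j| + 2 = 2(2^{j+2} − 2) + 2 = 2^{j+3} − 4 + 2 = 2^{j+3} − 2.
So the formula holds for j+1, and by induction |B_m| = 2^{m+2} − 2 for all m ≥ 0.

|B_m| = 2^{m+2} − 2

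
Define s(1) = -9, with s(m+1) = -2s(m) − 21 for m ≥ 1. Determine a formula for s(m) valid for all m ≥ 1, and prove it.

Claim: s(m) = (-2)^m − 7.

Base case: s(1) = -9, and (-2)^1 − 7 = -2 − 7 = -9.
Assume s(j) = (-2)^j − 7 for some j ≥ 1.
Then s(j+1) = -2s(j) − 21 = -2·((-2)^j − 7) − 21 = -2·(-2)^j + 14 − 21 = (-2)^{j+1} − 7.
This completes the inductive step, so s(m) = (-2)^m − 7 for all m ≥ 1.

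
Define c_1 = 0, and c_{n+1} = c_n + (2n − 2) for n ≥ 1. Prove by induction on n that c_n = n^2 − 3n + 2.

Base case: c_1 = 0, and 1^2 − 3·1 + 2 = 0.
Assume c_r = r^2 − 3r + 2.
Then c_{r+1} = c_r + (2r − 2) = (r^2 − 3r + 2) + (2r − 2) = r^2 − r,
and (r+1)^2 − 3·(r+1) + 2 = r^2 − r.
This completes the inductive step, so c_n = n^2 − 3n + 2 for all n ≥ 1.

c_n = n^2 − 3n + 2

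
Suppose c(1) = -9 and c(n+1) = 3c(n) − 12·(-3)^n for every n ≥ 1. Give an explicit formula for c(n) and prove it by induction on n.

Claim: c(n) = -3^n + 2·(-3)^n.

Base case: c(1) = -9, and -3^1 + 2·(-3)^1 = -3 − 6 = -9.
Assume c(k) = -3^k + 2·(-3)^k for some k ≥ 1.
Then c(k+1) = 3c(k) − 12·(-3)^k = 3·(-3^k + 2·(-3)^k) − 12·(-3)^k = -3^{k+1} + 6·(-3)^k − 12·(-3)^k = -3^{k+1} − 6·(-3)^k = -3^{k+1} + 2·(-3)^{k+1}.
Hence c(n) = -3^n + 2·(-3)^n for every n ≥ 1, by induction.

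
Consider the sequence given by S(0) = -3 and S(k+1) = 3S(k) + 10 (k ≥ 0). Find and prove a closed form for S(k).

Claim: S(k) = 2·3^k − 5.

Base case: S(0) = -3, and 2·3^0 − 5 = 2 − 5 = -3.
Assume S(r) = 2·3^r − 5 for some r ≥ 0.
Then S(r+1) = 3S(r) + 10 = 3·(2·3^r − 5) + 10 = 6·3^r − 15 + 10 = 2·3^{r+1} − 5.
So the formula holds for r+1, and by induction S(k) = 2·3^k − 5 for all k ≥ 0.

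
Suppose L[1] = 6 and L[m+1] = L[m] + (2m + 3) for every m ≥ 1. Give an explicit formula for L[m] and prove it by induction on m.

Claim: L[m] = m^2 + 2m + 3.

Base case: L[1] = 6, and 1^2 + 2·1 + 3 = 6.
Assume L[k] = k^2 + 2k + 3.
Then L[k+1] = L[k] + (2k + 3) = (k^2 + 2k + 3) + (2k + 3) = k^2 + 4k + 6,
and (k+1)^2 + 2·(k+1) + 3 = k^2 + 4k + 6.
This completes the inductive step, so L[m] = m^2 + 2m + 3 for all m ≥ 1.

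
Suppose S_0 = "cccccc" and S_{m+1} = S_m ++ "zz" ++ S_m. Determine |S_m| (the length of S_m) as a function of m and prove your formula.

Claim: |S_m| = 2^{m+3} − 2.

Base case: |S_0| = 6, and 2^{0+3} − 2 = 6.
Assume |S_r| = 2^{r+3} − 2.
Then |S_{r+1}| = |S_r| + 2 + |S_r| = 2|S_r| + 2 = 2(2^{r+3} − 2) + 2 = 2^{r+1+3} − 4 + 2 = 2^{r+1+3} − 2.
Hence |S_m| = 2^{m+3} − 2 for every m ≥ 0, by induction.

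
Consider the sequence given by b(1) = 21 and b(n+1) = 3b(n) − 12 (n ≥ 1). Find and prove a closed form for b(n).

Claim: b(n) = 5·3^n + 6.

Base case: b(1) = 21, and 5·3^1 + 6 = 15 + 6 = 21.
Assume b(k) = 5·3^k + 6 for some k ≥ 1.
Then b(k+1) = 3b(k) − 12 = 3·(5·3^k + 6) − 12 = 15·3^k + 18 − 12 = 5·3^{k+1} + 6.
By induction, b(n) = 5·3^n + 6 for all n ≥ 1.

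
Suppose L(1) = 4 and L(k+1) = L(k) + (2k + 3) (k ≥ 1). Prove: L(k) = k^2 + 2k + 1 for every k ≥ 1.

Base case: L(1) = 4, and 1^2 + 2·1 + 1 = 4.
Assume L(m) = m^2 + 2m + 1.
Then L(m+1) = L(m) + (2m + 3) = (m^2 + 2m + 1) + (2m + 3) = m^2 + 4m + 4,
and (m+1)^2 + 2·(m+1) + 1 = m^2 + 4m + 4.
This completes the inductive step, so L(k) = k^2 + 2k + 1 for all k ≥ 1.

L(k) = k^2 + 2k + 1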